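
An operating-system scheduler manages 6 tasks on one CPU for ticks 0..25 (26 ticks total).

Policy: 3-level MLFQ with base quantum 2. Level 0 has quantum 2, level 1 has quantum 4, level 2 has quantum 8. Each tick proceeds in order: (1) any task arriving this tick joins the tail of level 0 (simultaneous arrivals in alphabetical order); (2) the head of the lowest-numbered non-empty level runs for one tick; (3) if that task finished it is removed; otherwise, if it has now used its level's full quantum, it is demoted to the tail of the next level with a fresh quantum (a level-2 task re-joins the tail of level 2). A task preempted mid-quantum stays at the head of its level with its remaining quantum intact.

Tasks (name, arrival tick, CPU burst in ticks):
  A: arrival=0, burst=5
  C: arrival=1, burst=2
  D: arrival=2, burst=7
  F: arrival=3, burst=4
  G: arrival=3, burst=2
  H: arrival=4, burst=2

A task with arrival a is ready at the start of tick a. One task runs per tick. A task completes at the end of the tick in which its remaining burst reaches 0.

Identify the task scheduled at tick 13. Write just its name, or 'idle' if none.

t=0: L0/L1/L2 = A/-/- → run A
t=1: L0/L1/L2 = AC/-/- → run A
t=2: L0/L1/L2 = CD/A/- → run C
t=3: L0/L1/L2 = CDFG/A/- → run C
t=4: L0/L1/L2 = DFGH/A/- → run D
t=5: L0/L1/L2 = DFGH/A/- → run D
t=6: L0/L1/L2 = FGH/AD/- → run F
t=7: L0/L1/L2 = FGH/AD/- → run F
t=8: L0/L1/L2 = GH/ADF/- → run G
t=9: L0/L1/L2 = GH/ADF/- → run G
t=10: L0/L1/L2 = H/ADF/- → run H
t=11: L0/L1/L2 = H/ADF/- → run H
t=12: L0/L1/L2 = -/ADF/- → run A
t=13: L0/L1/L2 = -/ADF/- → run A
t=14: L0/L1/L2 = -/ADF/- → run A
t=15: L0/L1/L2 = -/DF/- → run D
t=16: L0/L1/L2 = -/DF/- → run D
t=17: L0/L1/L2 = -/DF/- → run D
t=18: L0/L1/L2 = -/DF/- → run D
t=19: L0/L1/L2 = -/F/D → run F
t=20: L0/L1/L2 = -/F/D → run F
t=21: L0/L1/L2 = -/-/D → run D
t=22: (idle)
t=23: (idle)
t=24: (idle)
t=25: (idle)

running at tick 13 = A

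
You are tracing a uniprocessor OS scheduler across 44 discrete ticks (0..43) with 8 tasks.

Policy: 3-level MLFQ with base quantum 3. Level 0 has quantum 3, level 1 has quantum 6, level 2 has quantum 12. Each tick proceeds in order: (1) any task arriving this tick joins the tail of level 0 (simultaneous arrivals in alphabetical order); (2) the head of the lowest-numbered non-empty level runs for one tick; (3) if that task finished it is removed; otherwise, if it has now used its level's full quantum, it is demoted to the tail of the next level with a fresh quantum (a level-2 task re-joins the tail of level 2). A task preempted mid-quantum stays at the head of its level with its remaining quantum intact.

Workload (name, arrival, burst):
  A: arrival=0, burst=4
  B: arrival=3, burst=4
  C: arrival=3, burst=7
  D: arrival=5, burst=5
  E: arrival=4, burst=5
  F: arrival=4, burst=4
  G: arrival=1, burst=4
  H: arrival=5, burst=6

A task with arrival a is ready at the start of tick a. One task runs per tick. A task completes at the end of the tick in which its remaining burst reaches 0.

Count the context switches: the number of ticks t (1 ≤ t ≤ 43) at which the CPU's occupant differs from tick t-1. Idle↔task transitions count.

t=0: L0/L1/L2 = A/-/- → run A
t=1: L0/L1/L2 = AG/-/- → run A
t=2: L0/L1/L2 = AG/-/- → run A
t=3: L0/L1/L2 = GBC/A/- → run G
t=4: L0/L1/L2 = GBCEF/A/- → run G
t=5: L0/L1/L2 = GBCEFDH/A/- → run G
t=6: L0/L1/L2 = BCEFDH/AG/- → run B
t=7: L0/L1/L2 = BCEFDH/AG/- → run B
t=8: L0/L1/L2 = BCEFDH/AG/- → run B
t=9: L0/L1/L2 = CEFDH/AGB/- → run C
t=10: L0/L1/L2 = CEFDH/AGB/- → run C
t=11: L0/L1/L2 = CEFDH/AGB/- → run C
t=12: L0/L1/L2 = EFDH/AGBC/- → run E
t=13: L0/L1/L2 = EFDH/AGBC/- → run E
t=14: L0/L1/L2 = EFDH/AGBC/- → run E
t=15: L0/L1/L2 = FDH/AGBCE/- → run F
t=16: L0/L1/L2 = FDH/AGBCE/- → run F
t=17: L0/L1/L2 = FDH/AGBCE/- → run F
t=18: L0/L1/L2 = DH/AGBCEF/- → run D
t=19: L0/L1/L2 = DH/AGBCEF/- → run D
t=20: L0/L1/L2 = DH/AGBCEF/- → run D
t=21: L0/L1/L2 = H/AGBCEFD/- → run H
t=22: L0/L1/L2 = H/AGBCEFD/- → run H
t=23: L0/L1/L2 = H/AGBCEFD/- → run H
t=24: L0/L1/L2 = -/AGBCEFDH/- → run A
t=25: L0/L1/L2 = -/GBCEFDH/- → run G
t=26: L0/L1/L2 = -/BCEFDH/- → run B
t=27: L0/L1/L2 = -/CEFDH/- → run C
t=28: L0/L1/L2 = -/CEFDH/- → run C
t=29: L0/L1/L2 = -/CEFDH/- → run C
t=30: L0/L1/L2 = -/CEFDH/- → run C
t=31: L0/L1/L2 = -/EFDH/- → run E
t=32: L0/L1/L2 = -/EFDH/- → run E
t=33: L0/L1/L2 = -/FDH/- → run F
t=34: L0/L1/L2 = -/DH/- → run D
t=35: L0/L1/L2 = -/DH/- → run D
t=36: L0/L1/L2 = -/H/- → run H
t=37: L0/L1/L2 = -/H/- → run H
t=38: L0/L1/L2 = -/H/- → run H
t=39: (idle)
t=40: (idle)
t=41: (idle)
t=42: (idle)
t=43: (idle)

context switches = 16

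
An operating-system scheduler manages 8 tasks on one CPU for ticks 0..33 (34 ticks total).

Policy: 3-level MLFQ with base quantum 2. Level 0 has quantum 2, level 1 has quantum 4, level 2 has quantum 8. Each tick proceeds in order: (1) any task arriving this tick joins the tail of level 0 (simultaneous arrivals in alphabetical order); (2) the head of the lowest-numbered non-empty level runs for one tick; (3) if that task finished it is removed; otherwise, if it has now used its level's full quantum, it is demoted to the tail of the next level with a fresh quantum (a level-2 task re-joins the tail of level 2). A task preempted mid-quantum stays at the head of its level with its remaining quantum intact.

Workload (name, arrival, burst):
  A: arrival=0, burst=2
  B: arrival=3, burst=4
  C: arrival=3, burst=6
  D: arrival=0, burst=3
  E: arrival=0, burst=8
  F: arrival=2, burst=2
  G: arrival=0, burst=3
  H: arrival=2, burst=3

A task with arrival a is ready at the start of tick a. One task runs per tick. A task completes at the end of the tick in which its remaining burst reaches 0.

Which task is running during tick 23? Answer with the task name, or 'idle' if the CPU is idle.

t=0: L0/L1/L2 = ADEG/-/- → run A
t=1: L0/L1/L2 = ADEG/-/- → run A
t=2: L0/L1/L2 = DEGFH/-/- → run D
t=3: L0/L1/L2 = DEGFHBC/-/- → run D
t=4: L0/L1/L2 = EGFHBC/D/- → run E
t=5: L0/L1/L2 = EGFHBC/D/- → run E
t=6: L0/L1/L2 = GFHBC/DE/- → run G
t=7: L0/L1/L2 = GFHBC/DE/- → run G
t=8: L0/L1/L2 = FHBC/DEG/- → run F
t=9: L0/L1/L2 = FHBC/DEG/- → run F
t=10: L0/L1/L2 = HBC/DEG/- → run H
t=11: L0/L1/L2 = HBC/DEG/- → run H
t=12: L0/L1/L2 = BC/DEGH/- → run B
t=13: L0/L1/L2 = BC/DEGH/- → run B
t=14: L0/L1/L2 = C/DEGHB/- → run C
t=15: L0/L1/L2 = C/DEGHB/- → run C
t=16: L0/L1/L2 = -/DEGHBC/- → run D
t=17: L0/L1/L2 = -/EGHBC/- → run E
t=18: L0/L1/L2 = -/EGHBC/- → run E
t=19: L0/L1/L2 = -/EGHBC/- → run E
t=20: L0/L1/L2 = -/EGHBC/- → run E
t=21: L0/L1/L2 = -/GHBC/E → run G
t=22: L0/L1/L2 = -/HBC/E → run H
t=23: L0/L1/L2 = -/BC/E → run B
t=24: L0/L1/L2 = -/BC/E → run B
t=25: L0/L1/L2 = -/C/E → run C
t=26: L0/L1/L2 = -/C/E → run C
t=27: L0/L1/L2 = -/C/E → run C
t=28: L0/L1/L2 = -/C/E → run C
t=29: L0/L1/L2 = -/-/E → run E
t=30: L0/L1/L2 = -/-/E → run E
t=31: (idle)
t=32: (idle)
t=33: (idle)

running at tick 23 = B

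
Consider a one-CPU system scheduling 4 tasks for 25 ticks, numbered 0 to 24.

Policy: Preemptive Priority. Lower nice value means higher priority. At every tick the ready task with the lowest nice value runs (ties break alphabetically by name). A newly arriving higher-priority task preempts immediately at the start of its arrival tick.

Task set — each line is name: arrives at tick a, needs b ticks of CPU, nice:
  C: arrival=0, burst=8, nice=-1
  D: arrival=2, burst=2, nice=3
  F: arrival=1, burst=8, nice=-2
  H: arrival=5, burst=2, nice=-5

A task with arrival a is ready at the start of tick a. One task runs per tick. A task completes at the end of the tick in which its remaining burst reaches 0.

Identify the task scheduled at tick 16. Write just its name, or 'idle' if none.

running at tick 16 = C

t=0: ready={C} → run C
t=1: ready={C,F} → run F
t=2: ready={C,D,F} → run F
t=3: ready={C,D,F} → run F
t=4: ready={C,D,F} → run F
t=5: ready={C,D,F,H} → run H
t=6: ready={C,D,F,H} → run H
t=7: ready={C,D,F} → run F
t=8: ready={C,D,F} → run F
t=9: ready={C,D,F} → run F
t=10: ready={C,D,F} → run F
t=11: ready={C,D} → run C
t=12: ready={C,D} → run C
t=13: ready={C,D} → run C
t=14: ready={C,D} → run C
t=15: ready={C,D} → run C
t=16: ready={C,D} → run C
t=17: ready={C,D} → run C
t=18: ready={D} → run D
t=19: ready={D} → run D
t=20: (idle)
t=21: (idle)
t=22: (idle)
t=23: (idle)
t=24: (idle)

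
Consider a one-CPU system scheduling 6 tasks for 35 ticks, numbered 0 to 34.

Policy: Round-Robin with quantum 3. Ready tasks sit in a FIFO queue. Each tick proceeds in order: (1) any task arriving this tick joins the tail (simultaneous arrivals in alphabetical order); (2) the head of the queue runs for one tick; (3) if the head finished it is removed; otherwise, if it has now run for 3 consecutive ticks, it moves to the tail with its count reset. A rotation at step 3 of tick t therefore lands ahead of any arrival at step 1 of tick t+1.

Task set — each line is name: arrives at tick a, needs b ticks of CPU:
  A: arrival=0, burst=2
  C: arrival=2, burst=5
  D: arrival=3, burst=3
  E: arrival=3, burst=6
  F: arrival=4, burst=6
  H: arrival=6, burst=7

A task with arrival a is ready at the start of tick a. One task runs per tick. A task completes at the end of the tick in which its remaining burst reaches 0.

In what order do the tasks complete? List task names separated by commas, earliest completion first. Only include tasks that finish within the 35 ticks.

completion order = A, D, C, E, F, H

t=0: queue=[A] q_used=0 → run A
t=1: queue=[A] q_used=1 → run A
t=2: queue=[C] q_used=0 → run C
t=3: queue=[C,D,E] q_used=1 → run C
t=4: queue=[C,D,E,F] q_used=2 → run C
t=5: queue=[D,E,F,C] q_used=0 → run D
t=6: queue=[D,E,F,C,H] q_used=1 → run D
t=7: queue=[D,E,F,C,H] q_used=2 → run D
t=8: queue=[E,F,C,H] q_used=0 → run E
t=9: queue=[E,F,C,H] q_used=1 → run E
t=10: queue=[E,F,C,H] q_used=2 → run E
t=11: queue=[F,C,H,E] q_used=0 → run F
t=12: queue=[F,C,H,E] q_used=1 → run F
t=13: queue=[F,C,H,E] q_used=2 → run F
t=14: queue=[C,H,E,F] q_used=0 → run C
t=15: queue=[C,H,E,F] q_used=1 → run C
t=16: queue=[H,E,F] q_used=0 → run H
t=17: queue=[H,E,F] q_used=1 → run H
t=18: queue=[H,E,F] q_used=2 → run H
t=19: queue=[E,F,H] q_used=0 → run E
t=20: queue=[E,F,H] q_used=1 → run E
t=21: queue=[E,F,H] q_used=2 → run E
t=22: queue=[F,H] q_used=0 → run F
t=23: queue=[F,H] q_used=1 → run F
t=24: queue=[F,H] q_used=2 → run F
t=25: queue=[H] q_used=0 → run H
t=26: queue=[H] q_used=1 → run H
t=27: queue=[H] q_used=2 → run H
t=28: queue=[H] q_used=0 → run H
t=29: (idle)
t=30: (idle)
t=31: (idle)
t=32: (idle)
t=33: (idle)
t=34: (idle)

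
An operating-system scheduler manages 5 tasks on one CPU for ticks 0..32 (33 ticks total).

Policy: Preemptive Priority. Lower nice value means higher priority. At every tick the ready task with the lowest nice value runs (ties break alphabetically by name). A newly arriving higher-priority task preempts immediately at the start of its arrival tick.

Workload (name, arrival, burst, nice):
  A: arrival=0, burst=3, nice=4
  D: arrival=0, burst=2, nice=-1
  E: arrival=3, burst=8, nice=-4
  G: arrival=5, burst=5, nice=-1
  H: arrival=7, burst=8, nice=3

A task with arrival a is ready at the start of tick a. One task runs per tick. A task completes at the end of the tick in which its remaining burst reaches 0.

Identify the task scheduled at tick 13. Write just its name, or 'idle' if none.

running at tick 13 = G

t=0: ready={A,D} → run D
t=1: ready={A,D} → run D
t=2: ready={A} → run A
t=3: ready={A,E} → run E
t=4: ready={A,E} → run E
t=5: ready={A,E,G} → run E
t=6: ready={A,E,G} → run E
t=7: ready={A,E,G,H} → run E
t=8: ready={A,E,G,H} → run E
t=9: ready={A,E,G,H} → run E
t=10: ready={A,E,G,H} → run E
t=11: ready={A,G,H} → run G
t=12: ready={A,G,H} → run G
t=13: ready={A,G,H} → run G
t=14: ready={A,G,H} → run G
t=15: ready={A,G,H} → run G
t=16: ready={A,H} → run H
t=17: ready={A,H} → run H
t=18: ready={A,H} → run H
t=19: ready={A,H} → run H
t=20: ready={A,H} → run H
t=21: ready={A,H} → run H
t=22: ready={A,H} → run H
t=23: ready={A,H} → run H
t=24: ready={A} → run A
t=25: ready={A} → run A
t=26: (idle)
t=27: (idle)
t=28: (idle)
t=29: (idle)
t=30: (idle)
t=31: (idle)
t=32: (idle)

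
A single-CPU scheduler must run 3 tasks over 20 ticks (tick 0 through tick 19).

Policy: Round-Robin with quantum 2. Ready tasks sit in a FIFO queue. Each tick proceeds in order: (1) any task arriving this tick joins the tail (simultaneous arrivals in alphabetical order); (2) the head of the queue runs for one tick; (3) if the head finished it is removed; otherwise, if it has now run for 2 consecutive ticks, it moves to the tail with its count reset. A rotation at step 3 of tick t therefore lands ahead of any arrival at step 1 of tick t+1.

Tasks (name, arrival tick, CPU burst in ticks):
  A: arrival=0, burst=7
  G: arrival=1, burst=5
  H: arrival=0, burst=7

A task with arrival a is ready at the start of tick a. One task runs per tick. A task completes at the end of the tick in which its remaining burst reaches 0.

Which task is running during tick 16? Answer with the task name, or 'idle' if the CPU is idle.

running at tick 16 = G

t=0: queue=[A,H] q_used=0 → run A
t=1: queue=[A,H,G] q_used=1 → run A
t=2: queue=[H,G,A] q_used=0 → run H
t=3: queue=[H,G,A] q_used=1 → run H
t=4: queue=[G,A,H] q_used=0 → run G
t=5: queue=[G,A,H] q_used=1 → run G
t=6: queue=[A,H,G] q_used=0 → run A
t=7: queue=[A,H,G] q_used=1 → run A
t=8: queue=[H,G,A] q_used=0 → run H
t=9: queue=[H,G,A] q_used=1 → run H
t=10: queue=[G,A,H] q_used=0 → run G
t=11: queue=[G,A,H] q_used=1 → run G
t=12: queue=[A,H,G] q_used=0 → run A
t=13: queue=[A,H,G] q_used=1 → run A
t=14: queue=[H,G,A] q_used=0 → run H
t=15: queue=[H,G,A] q_used=1 → run H
t=16: queue=[G,A,H] q_used=0 → run G
t=17: queue=[A,H] q_used=0 → run A
t=18: queue=[H] q_used=0 → run H
t=19: (idle)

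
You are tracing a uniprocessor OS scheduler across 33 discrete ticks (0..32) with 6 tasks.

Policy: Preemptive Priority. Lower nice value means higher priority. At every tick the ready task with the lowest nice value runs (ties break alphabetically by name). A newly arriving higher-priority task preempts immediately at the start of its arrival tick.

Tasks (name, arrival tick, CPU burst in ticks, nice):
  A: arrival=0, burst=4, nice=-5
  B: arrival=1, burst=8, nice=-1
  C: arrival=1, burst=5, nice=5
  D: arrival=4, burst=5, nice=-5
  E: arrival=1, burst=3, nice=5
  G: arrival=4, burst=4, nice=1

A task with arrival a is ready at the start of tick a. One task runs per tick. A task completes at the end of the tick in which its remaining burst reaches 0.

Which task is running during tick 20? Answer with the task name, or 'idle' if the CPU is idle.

t=0: ready={A} → run A
t=1: ready={A,B,C,E} → run A
t=2: ready={A,B,C,E} → run A
t=3: ready={A,B,C,E} → run A
t=4: ready={B,C,D,E,G} → run D
t=5: ready={B,C,D,E,G} → run D
t=6: ready={B,C,D,E,G} → run D
t=7: ready={B,C,D,E,G} → run D
t=8: ready={B,C,D,E,G} → run D
t=9: ready={B,C,E,G} → run B
t=10: ready={B,C,E,G} → run B
t=11: ready={B,C,E,G} → run B
t=12: ready={B,C,E,G} → run B
t=13: ready={B,C,E,G} → run B
t=14: ready={B,C,E,G} → run B
t=15: ready={B,C,E,G} → run B
t=16: ready={B,C,E,G} → run B
t=17: ready={C,E,G} → run G
t=18: ready={C,E,G} → run G
t=19: ready={C,E,G} → run G
t=20: ready={C,E,G} → run G
t=21: ready={C,E} → run C
t=22: ready={C,E} → run C
t=23: ready={C,E} → run C
t=24: ready={C,E} → run C
t=25: ready={C,E} → run C
t=26: ready={E} → run E
t=27: ready={E} → run E
t=28: ready={E} → run E
t=29: (idle)
t=30: (idle)
t=31: (idle)
t=32: (idle)

running at tick 20 = G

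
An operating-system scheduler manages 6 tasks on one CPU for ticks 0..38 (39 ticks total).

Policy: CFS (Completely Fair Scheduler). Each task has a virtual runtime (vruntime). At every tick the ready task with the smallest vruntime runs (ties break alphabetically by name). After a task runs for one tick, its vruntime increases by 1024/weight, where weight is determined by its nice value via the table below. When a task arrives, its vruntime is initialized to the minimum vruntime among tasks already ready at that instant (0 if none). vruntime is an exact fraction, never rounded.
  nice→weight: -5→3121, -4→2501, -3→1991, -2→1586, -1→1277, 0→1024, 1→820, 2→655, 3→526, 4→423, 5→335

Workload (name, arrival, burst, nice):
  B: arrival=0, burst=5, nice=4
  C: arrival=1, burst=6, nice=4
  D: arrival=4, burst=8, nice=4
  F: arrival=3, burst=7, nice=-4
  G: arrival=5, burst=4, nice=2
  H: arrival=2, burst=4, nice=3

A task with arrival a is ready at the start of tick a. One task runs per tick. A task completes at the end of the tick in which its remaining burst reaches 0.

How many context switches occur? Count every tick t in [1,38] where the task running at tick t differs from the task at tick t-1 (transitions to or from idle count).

context switches = 29

t=0: vr[B=0] → run B
t=1: vr[B=1024/423 C=1024/423] → run B
t=2: vr[B=2048/423 C=1024/423 H=1024/423] → run C
t=3: vr[B=2048/423 C=2048/423 F=1024/423 H=1024/423] → run F
t=4: vr[B=2048/423 C=2048/423 D=1024/423 F=2994176/1057923 H=1024/423] → run D
t=5: vr[B=2048/423 C=2048/423 D=2048/423 F=2994176/1057923 G=1024/423 H=1024/423] → run G
t=6: vr[B=2048/423 C=2048/423 D=2048/423 F=2994176/1057923 G=1103872/277065 H=1024/423] → run H
t=7: vr[B=2048/423 C=2048/423 D=2048/423 F=2994176/1057923 G=1103872/277065 H=485888/111249] → run F
t=8: vr[B=2048/423 C=2048/423 D=2048/423 F=3427328/1057923 G=1103872/277065 H=485888/111249] → run F
t=9: vr[B=2048/423 C=2048/423 D=2048/423 F=3860480/1057923 G=1103872/277065 H=485888/111249] → run F
t=10: vr[B=2048/423 C=2048/423 D=2048/423 F=4293632/1057923 G=1103872/277065 H=485888/111249] → run G
t=11: vr[B=2048/423 C=2048/423 D=2048/423 F=4293632/1057923 G=1537024/277065 H=485888/111249] → run F
t=12: vr[B=2048/423 C=2048/423 D=2048/423 F=4726784/1057923 G=1537024/277065 H=485888/111249] → run H
t=13: vr[B=2048/423 C=2048/423 D=2048/423 F=4726784/1057923 G=1537024/277065 H=702464/111249] → run F
t=14: vr[B=2048/423 C=2048/423 D=2048/423 F=5159936/1057923 G=1537024/277065 H=702464/111249] → run B
t=15: vr[B=1024/141 C=2048/423 D=2048/423 F=5159936/1057923 G=1537024/277065 H=702464/111249] → run C
t=16: vr[B=1024/141 C=1024/141 D=2048/423 F=5159936/1057923 G=1537024/277065 H=702464/111249] → run D
t=17: vr[B=1024/141 C=1024/141 D=1024/141 F=5159936/1057923 G=1537024/277065 H=702464/111249] → run F
t=18: vr[B=1024/141 C=1024/141 D=1024/141 G=1537024/277065 H=702464/111249] → run G
t=19: vr[B=1024/141 C=1024/141 D=1024/141 G=1970176/277065 H=702464/111249] → run H
t=20: vr[B=1024/141 C=1024/141 D=1024/141 G=1970176/277065 H=919040/111249] → run G
t=21: vr[B=1024/141 C=1024/141 D=1024/141 H=919040/111249] → run B
t=22: vr[B=4096/423 C=1024/141 D=1024/141 H=919040/111249] → run C
t=23: vr[B=4096/423 C=4096/423 D=1024/141 H=919040/111249] → run D
t=24: vr[B=4096/423 C=4096/423 D=4096/423 H=919040/111249] → run H
t=25: vr[B=4096/423 C=4096/423 D=4096/423] → run B
t=26: vr[C=4096/423 D=4096/423] → run C
t=27: vr[C=5120/423 D=4096/423] → run D
t=28: vr[C=5120/423 D=5120/423] → run C
t=29: vr[C=2048/141 D=5120/423] → run D
t=30: vr[C=2048/141 D=2048/141] → run C
t=31: vr[D=2048/141] → run D
t=32: vr[D=7168/423] → run D
t=33: vr[D=8192/423] → run D
t=34: (idle)
t=35: (idle)
t=36: (idle)
t=37: (idle)
t=38: (idle)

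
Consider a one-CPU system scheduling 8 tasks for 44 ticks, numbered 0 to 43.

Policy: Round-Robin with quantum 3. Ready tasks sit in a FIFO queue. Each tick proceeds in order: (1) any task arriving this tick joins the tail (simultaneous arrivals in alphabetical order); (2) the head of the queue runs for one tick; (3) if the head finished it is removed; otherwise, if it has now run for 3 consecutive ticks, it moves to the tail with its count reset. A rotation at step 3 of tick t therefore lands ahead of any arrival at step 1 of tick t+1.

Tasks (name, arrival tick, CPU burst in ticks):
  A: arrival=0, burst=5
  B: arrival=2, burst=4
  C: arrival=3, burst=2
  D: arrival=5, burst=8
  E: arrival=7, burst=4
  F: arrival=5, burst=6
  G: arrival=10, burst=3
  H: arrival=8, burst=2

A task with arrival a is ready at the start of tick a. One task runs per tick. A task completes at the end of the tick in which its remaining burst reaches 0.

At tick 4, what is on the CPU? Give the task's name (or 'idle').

t=0: queue=[A] q_used=0 → run A
t=1: queue=[A] q_used=1 → run A
t=2: queue=[A,B] q_used=2 → run A
t=3: queue=[B,A,C] q_used=0 → run B
t=4: queue=[B,A,C] q_used=1 → run B
t=5: queue=[B,A,C,D,F] q_used=2 → run B
t=6: queue=[A,C,D,F,B] q_used=0 → run A
t=7: queue=[A,C,D,F,B,E] q_used=1 → run A
t=8: queue=[C,D,F,B,E,H] q_used=0 → run C
t=9: queue=[C,D,F,B,E,H] q_used=1 → run C
t=10: queue=[D,F,B,E,H,G] q_used=0 → run D
t=11: queue=[D,F,B,E,H,G] q_used=1 → run D
t=12: queue=[D,F,B,E,H,G] q_used=2 → run D
t=13: queue=[F,B,E,H,G,D] q_used=0 → run F
t=14: queue=[F,B,E,H,G,D] q_used=1 → run F
t=15: queue=[F,B,E,H,G,D] q_used=2 → run F
t=16: queue=[B,E,H,G,D,F] q_used=0 → run B
t=17: queue=[E,H,G,D,F] q_used=0 → run E
t=18: queue=[E,H,G,D,F] q_used=1 → run E
t=19: queue=[E,H,G,D,F] q_used=2 → run E
t=20: queue=[H,G,D,F,E] q_used=0 → run H
t=21: queue=[H,G,D,F,E] q_used=1 → run H
t=22: queue=[G,D,F,E] q_used=0 → run G
t=23: queue=[G,D,F,E] q_used=1 → run G
t=24: queue=[G,D,F,E] q_used=2 → run G
t=25: queue=[D,F,E] q_used=0 → run D
t=26: queue=[D,F,E] q_used=1 → run D
t=27: queue=[D,F,E] q_used=2 → run D
t=28: queue=[F,E,D] q_used=0 → run F
t=29: queue=[F,E,D] q_used=1 → run F
t=30: queue=[F,E,D] q_used=2 → run F
t=31: queue=[E,D] q_used=0 → run E
t=32: queue=[D] q_used=0 → run D
t=33: queue=[D] q_used=1 → run D
t=34: (idle)
t=35: (idle)
t=36: (idle)
t=37: (idle)
t=38: (idle)
t=39: (idle)
t=40: (idle)
t=41: (idle)
t=42: (idle)
t=43: (idle)

running at tick 4 = B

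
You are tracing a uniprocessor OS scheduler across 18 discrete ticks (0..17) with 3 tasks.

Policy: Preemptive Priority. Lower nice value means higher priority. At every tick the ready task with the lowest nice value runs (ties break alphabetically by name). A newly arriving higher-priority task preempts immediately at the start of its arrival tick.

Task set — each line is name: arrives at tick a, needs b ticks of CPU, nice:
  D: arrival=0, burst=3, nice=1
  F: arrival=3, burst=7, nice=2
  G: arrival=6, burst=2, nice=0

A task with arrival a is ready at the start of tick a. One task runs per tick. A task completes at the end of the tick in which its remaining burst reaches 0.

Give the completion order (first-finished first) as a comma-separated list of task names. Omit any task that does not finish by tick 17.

t=0: ready={D} → run D
t=1: ready={D} → run D
t=2: ready={D} → run D
t=3: ready={F} → run F
t=4: ready={F} → run F
t=5: ready={F} → run F
t=6: ready={F,G} → run G
t=7: ready={F,G} → run G
t=8: ready={F} → run F
t=9: ready={F} → run F
t=10: ready={F} → run F
t=11: ready={F} → run F
t=12: (idle)
t=13: (idle)
t=14: (idle)
t=15: (idle)
t=16: (idle)
t=17: (idle)

completion order = D, G, F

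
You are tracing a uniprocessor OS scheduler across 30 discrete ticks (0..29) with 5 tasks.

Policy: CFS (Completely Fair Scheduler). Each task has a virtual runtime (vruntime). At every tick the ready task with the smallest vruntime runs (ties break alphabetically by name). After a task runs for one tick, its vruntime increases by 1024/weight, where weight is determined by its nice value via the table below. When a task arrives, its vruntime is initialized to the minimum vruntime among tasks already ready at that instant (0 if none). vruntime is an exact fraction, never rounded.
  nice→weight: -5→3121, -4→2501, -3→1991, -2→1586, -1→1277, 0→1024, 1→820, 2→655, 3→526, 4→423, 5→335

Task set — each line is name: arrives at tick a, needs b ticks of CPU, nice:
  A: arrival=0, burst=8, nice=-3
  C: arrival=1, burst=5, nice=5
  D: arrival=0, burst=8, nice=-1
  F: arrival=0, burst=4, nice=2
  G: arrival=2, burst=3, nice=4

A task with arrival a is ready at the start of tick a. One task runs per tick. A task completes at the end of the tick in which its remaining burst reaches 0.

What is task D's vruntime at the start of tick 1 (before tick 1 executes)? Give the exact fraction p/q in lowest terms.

vruntime(D, start of tick 1) = 0/1

t=0: vr[A=0 D=0 F=0] → run A
t=1: vr[A=1024/1991 C=0 D=0 F=0] → run C
t=2: vr[A=1024/1991 C=1024/335 D=0 F=0 G=0] → run D
t=3: vr[A=1024/1991 C=1024/335 D=1024/1277 F=0 G=0] → run F
t=4: vr[A=1024/1991 C=1024/335 D=1024/1277 F=1024/655 G=0] → run G
t=5: vr[A=1024/1991 C=1024/335 D=1024/1277 F=1024/655 G=1024/423] → run A
t=6: vr[A=2048/1991 C=1024/335 D=1024/1277 F=1024/655 G=1024/423] → run D
t=7: vr[A=2048/1991 C=1024/335 D=2048/1277 F=1024/655 G=1024/423] → run A
t=8: vr[A=3072/1991 C=1024/335 D=2048/1277 F=1024/655 G=1024/423] → run A
t=9: vr[A=4096/1991 C=1024/335 D=2048/1277 F=1024/655 G=1024/423] → run F
t=10: vr[A=4096/1991 C=1024/335 D=2048/1277 F=2048/655 G=1024/423] → run D
t=11: vr[A=4096/1991 C=1024/335 D=3072/1277 F=2048/655 G=1024/423] → run A
t=12: vr[A=5120/1991 C=1024/335 D=3072/1277 F=2048/655 G=1024/423] → run D
t=13: vr[A=5120/1991 C=1024/335 D=4096/1277 F=2048/655 G=1024/423] → run G
t=14: vr[A=5120/1991 C=1024/335 D=4096/1277 F=2048/655 G=2048/423] → run A
t=15: vr[A=6144/1991 C=1024/335 D=4096/1277 F=2048/655 G=2048/423] → run C
t=16: vr[A=6144/1991 C=2048/335 D=4096/1277 F=2048/655 G=2048/423] → run A
t=17: vr[A=7168/1991 C=2048/335 D=4096/1277 F=2048/655 G=2048/423] → run F
t=18: vr[A=7168/1991 C=2048/335 D=4096/1277 F=3072/655 G=2048/423] → run D
t=19: vr[A=7168/1991 C=2048/335 D=5120/1277 F=3072/655 G=2048/423] → run A
t=20: vr[C=2048/335 D=5120/1277 F=3072/655 G=2048/423] → run D
t=21: vr[C=2048/335 D=6144/1277 F=3072/655 G=2048/423] → run F
t=22: vr[C=2048/335 D=6144/1277 G=2048/423] → run D
t=23: vr[C=2048/335 D=7168/1277 G=2048/423] → run G
t=24: vr[C=2048/335 D=7168/1277] → run D
t=25: vr[C=2048/335] → run C
t=26: vr[C=3072/335] → run C
t=27: vr[C=4096/335] → run C
t=28: (idle)
t=29: (idle)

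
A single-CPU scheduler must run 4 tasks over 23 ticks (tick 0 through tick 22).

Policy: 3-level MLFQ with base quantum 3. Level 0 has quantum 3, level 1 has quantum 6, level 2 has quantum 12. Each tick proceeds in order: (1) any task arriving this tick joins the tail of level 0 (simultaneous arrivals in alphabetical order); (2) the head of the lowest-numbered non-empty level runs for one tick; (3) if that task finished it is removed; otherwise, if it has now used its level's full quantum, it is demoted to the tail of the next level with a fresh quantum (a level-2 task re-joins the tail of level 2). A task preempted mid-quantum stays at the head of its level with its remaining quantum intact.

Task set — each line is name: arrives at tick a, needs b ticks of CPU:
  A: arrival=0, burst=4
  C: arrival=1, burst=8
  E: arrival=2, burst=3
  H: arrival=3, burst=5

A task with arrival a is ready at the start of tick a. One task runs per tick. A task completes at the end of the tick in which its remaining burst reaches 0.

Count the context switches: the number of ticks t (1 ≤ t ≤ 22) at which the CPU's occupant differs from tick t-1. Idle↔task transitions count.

t=0: L0/L1/L2 = A/-/- → run A
t=1: L0/L1/L2 = AC/-/- → run A
t=2: L0/L1/L2 = ACE/-/- → run A
t=3: L0/L1/L2 = CEH/A/- → run C
t=4: L0/L1/L2 = CEH/A/- → run C
t=5: L0/L1/L2 = CEH/A/- → run C
t=6: L0/L1/L2 = EH/AC/- → run E
t=7: L0/L1/L2 = EH/AC/- → run E
t=8: L0/L1/L2 = EH/AC/- → run E
t=9: L0/L1/L2 = H/AC/- → run H
t=10: L0/L1/L2 = H/AC/- → run H
t=11: L0/L1/L2 = H/AC/- → run H
t=12: L0/L1/L2 = -/ACH/- → run A
t=13: L0/L1/L2 = -/CH/- → run C
t=14: L0/L1/L2 = -/CH/- → run C
t=15: L0/L1/L2 = -/CH/- → run C
t=16: L0/L1/L2 = -/CH/- → run C
t=17: L0/L1/L2 = -/CH/- → run C
t=18: L0/L1/L2 = -/H/- → run H
t=19: L0/L1/L2 = -/H/- → run H
t=20: (idle)
t=21: (idle)
t=22: (idle)

context switches = 7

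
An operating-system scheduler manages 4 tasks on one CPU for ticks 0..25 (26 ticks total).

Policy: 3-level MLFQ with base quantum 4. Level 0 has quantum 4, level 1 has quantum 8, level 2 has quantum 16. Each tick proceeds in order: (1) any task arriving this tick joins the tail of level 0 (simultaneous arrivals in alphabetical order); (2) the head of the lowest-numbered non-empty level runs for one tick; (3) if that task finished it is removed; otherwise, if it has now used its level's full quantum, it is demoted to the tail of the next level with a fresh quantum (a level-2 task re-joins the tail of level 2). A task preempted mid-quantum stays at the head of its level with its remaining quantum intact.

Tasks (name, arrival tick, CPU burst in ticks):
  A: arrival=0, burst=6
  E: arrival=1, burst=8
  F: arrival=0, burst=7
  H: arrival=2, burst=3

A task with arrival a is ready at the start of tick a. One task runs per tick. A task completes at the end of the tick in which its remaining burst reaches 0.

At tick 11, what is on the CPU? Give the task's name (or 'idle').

running at tick 11 = E

t=0: L0/L1/L2 = AF/-/- → run A
t=1: L0/L1/L2 = AFE/-/- → run A
t=2: L0/L1/L2 = AFEH/-/- → run A
t=3: L0/L1/L2 = AFEH/-/- → run A
t=4: L0/L1/L2 = FEH/A/- → run F
t=5: L0/L1/L2 = FEH/A/- → run F
t=6: L0/L1/L2 = FEH/A/- → run F
t=7: L0/L1/L2 = FEH/A/- → run F
t=8: L0/L1/L2 = EH/AF/- → run E
t=9: L0/L1/L2 = EH/AF/- → run E
t=10: L0/L1/L2 = EH/AF/- → run E
t=11: L0/L1/L2 = EH/AF/- → run E
t=12: L0/L1/L2 = H/AFE/- → run H
t=13: L0/L1/L2 = H/AFE/- → run H
t=14: L0/L1/L2 = H/AFE/- → run H
t=15: L0/L1/L2 = -/AFE/- → run A
t=16: L0/L1/L2 = -/AFE/- → run A
t=17: L0/L1/L2 = -/FE/- → run F
t=18: L0/L1/L2 = -/FE/- → run F
t=19: L0/L1/L2 = -/FE/- → run F
t=20: L0/L1/L2 = -/E/- → run E
t=21: L0/L1/L2 = -/E/- → run E
t=22: L0/L1/L2 = -/E/- → run E
t=23: L0/L1/L2 = -/E/- → run E
t=24: (idle)
t=25: (idle)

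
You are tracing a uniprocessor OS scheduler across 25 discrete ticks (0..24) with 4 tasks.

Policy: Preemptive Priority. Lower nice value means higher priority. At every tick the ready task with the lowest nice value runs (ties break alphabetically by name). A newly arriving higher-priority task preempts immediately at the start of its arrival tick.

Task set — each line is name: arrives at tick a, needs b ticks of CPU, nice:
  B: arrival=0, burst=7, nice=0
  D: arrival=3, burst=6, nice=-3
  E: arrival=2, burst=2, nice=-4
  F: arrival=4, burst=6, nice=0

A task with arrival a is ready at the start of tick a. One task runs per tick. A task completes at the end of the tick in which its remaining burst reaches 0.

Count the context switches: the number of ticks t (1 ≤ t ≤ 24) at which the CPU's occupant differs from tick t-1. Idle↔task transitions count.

context switches = 5

t=0: ready={B} → run B
t=1: ready={B} → run B
t=2: ready={B,E} → run E
t=3: ready={B,D,E} → run E
t=4: ready={B,D,F} → run D
t=5: ready={B,D,F} → run D
t=6: ready={B,D,F} → run D
t=7: ready={B,D,F} → run D
t=8: ready={B,D,F} → run D
t=9: ready={B,D,F} → run D
t=10: ready={B,F} → run B
t=11: ready={B,F} → run B
t=12: ready={B,F} → run B
t=13: ready={B,F} → run B
t=14: ready={B,F} → run B
t=15: ready={F} → run F
t=16: ready={F} → run F
t=17: ready={F} → run F
t=18: ready={F} → run F
t=19: ready={F} → run F
t=20: ready={F} → run F
t=21: (idle)
t=22: (idle)
t=23: (idle)
t=24: (idle)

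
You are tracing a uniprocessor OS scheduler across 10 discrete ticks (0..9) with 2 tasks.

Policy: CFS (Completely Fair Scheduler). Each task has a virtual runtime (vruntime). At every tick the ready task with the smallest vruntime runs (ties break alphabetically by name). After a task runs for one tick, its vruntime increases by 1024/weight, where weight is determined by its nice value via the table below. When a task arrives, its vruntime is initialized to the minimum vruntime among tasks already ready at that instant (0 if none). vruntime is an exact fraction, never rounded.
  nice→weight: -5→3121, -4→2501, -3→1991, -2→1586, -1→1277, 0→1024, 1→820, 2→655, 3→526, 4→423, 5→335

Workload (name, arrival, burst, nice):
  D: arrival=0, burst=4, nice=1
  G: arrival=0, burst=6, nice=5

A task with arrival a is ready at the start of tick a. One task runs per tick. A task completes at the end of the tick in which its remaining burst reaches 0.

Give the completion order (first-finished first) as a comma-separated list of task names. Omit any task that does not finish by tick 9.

t=0: vr[D=0 G=0] → run D
t=1: vr[D=256/205 G=0] → run G
t=2: vr[D=256/205 G=1024/335] → run D
t=3: vr[D=512/205 G=1024/335] → run D
t=4: vr[D=768/205 G=1024/335] → run G
t=5: vr[D=768/205 G=2048/335] → run D
t=6: vr[G=2048/335] → run G
t=7: vr[G=3072/335] → run G
t=8: vr[G=4096/335] → run G
t=9: vr[G=1024/67] → run G

completion order = D, G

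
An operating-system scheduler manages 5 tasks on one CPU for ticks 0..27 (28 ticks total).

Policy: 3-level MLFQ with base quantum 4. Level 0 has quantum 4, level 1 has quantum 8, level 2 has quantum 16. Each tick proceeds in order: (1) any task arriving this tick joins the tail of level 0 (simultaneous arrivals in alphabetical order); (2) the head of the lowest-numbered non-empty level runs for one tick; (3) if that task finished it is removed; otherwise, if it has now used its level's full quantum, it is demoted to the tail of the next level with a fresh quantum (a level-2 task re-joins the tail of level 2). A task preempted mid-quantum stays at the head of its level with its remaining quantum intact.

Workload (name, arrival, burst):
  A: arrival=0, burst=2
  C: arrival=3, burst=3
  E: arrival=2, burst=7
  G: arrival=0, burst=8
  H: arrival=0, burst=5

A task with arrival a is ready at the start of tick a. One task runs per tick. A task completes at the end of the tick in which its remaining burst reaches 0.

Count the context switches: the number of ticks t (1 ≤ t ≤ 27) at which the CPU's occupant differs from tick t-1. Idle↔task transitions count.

t=0: L0/L1/L2 = AGH/-/- → run A
t=1: L0/L1/L2 = AGH/-/- → run A
t=2: L0/L1/L2 = GHE/-/- → run G
t=3: L0/L1/L2 = GHEC/-/- → run G
t=4: L0/L1/L2 = GHEC/-/- → run G
t=5: L0/L1/L2 = GHEC/-/- → run G
t=6: L0/L1/L2 = HEC/G/- → run H
t=7: L0/L1/L2 = HEC/G/- → run H
t=8: L0/L1/L2 = HEC/G/- → run H
t=9: L0/L1/L2 = HEC/G/- → run H
t=10: L0/L1/L2 = EC/GH/- → run E
t=11: L0/L1/L2 = EC/GH/- → run E
t=12: L0/L1/L2 = EC/GH/- → run E
t=13: L0/L1/L2 = EC/GH/- → run E
t=14: L0/L1/L2 = C/GHE/- → run C
t=15: L0/L1/L2 = C/GHE/- → run C
t=16: L0/L1/L2 = C/GHE/- → run C
t=17: L0/L1/L2 = -/GHE/- → run G
t=18: L0/L1/L2 = -/GHE/- → run G
t=19: L0/L1/L2 = -/GHE/- → run G
t=20: L0/L1/L2 = -/GHE/- → run G
t=21: L0/L1/L2 = -/HE/- → run H
t=22: L0/L1/L2 = -/E/- → run E
t=23: L0/L1/L2 = -/E/- → run E
t=24: L0/L1/L2 = -/E/- → run E
t=25: (idle)
t=26: (idle)
t=27: (idle)

context switches = 8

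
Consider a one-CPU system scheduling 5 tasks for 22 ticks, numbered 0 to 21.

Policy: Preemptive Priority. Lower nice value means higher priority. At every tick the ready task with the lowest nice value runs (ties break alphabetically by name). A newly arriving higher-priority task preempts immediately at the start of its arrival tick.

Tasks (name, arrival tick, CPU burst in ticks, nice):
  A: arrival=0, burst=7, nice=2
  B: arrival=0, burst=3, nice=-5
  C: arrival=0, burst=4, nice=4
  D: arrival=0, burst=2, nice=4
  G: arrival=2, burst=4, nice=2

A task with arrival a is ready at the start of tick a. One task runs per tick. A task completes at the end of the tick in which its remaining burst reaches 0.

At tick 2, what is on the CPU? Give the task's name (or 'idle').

t=0: ready={A,B,C,D} → run B
t=1: ready={A,B,C,D} → run B
t=2: ready={A,B,C,D,G} → run B
t=3: ready={A,C,D,G} → run A
t=4: ready={A,C,D,G} → run A
t=5: ready={A,C,D,G} → run A
t=6: ready={A,C,D,G} → run A
t=7: ready={A,C,D,G} → run A
t=8: ready={A,C,D,G} → run A
t=9: ready={A,C,D,G} → run A
t=10: ready={C,D,G} → run G
t=11: ready={C,D,G} → run G
t=12: ready={C,D,G} → run G
t=13: ready={C,D,G} → run G
t=14: ready={C,D} → run C
t=15: ready={C,D} → run C
t=16: ready={C,D} → run C
t=17: ready={C,D} → run C
t=18: ready={D} → run D
t=19: ready={D} → run D
t=20: (idle)
t=21: (idle)

running at tick 2 = B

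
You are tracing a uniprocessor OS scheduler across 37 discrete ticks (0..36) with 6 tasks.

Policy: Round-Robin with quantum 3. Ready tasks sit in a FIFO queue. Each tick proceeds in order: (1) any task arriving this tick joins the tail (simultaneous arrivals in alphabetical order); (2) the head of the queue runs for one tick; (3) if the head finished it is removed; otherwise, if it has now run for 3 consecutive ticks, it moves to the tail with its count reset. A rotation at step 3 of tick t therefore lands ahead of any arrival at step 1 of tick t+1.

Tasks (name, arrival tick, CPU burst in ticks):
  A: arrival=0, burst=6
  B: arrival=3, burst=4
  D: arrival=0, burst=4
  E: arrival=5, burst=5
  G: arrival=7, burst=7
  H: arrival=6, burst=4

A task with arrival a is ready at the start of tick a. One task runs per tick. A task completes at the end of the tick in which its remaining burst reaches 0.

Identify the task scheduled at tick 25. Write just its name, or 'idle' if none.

t=0: queue=[A,D] q_used=0 → run A
t=1: queue=[A,D] q_used=1 → run A
t=2: queue=[A,D] q_used=2 → run A
t=3: queue=[D,A,B] q_used=0 → run D
t=4: queue=[D,A,B] q_used=1 → run D
t=5: queue=[D,A,B,E] q_used=2 → run D
t=6: queue=[A,B,E,D,H] q_used=0 → run A
t=7: queue=[A,B,E,D,H,G] q_used=1 → run A
t=8: queue=[A,B,E,D,H,G] q_used=2 → run A
t=9: queue=[B,E,D,H,G] q_used=0 → run B
t=10: queue=[B,E,D,H,G] q_used=1 → run B
t=11: queue=[B,E,D,H,G] q_used=2 → run B
t=12: queue=[E,D,H,G,B] q_used=0 → run E
t=13: queue=[E,D,H,G,B] q_used=1 → run E
t=14: queue=[E,D,H,G,B] q_used=2 → run E
t=15: queue=[D,H,G,B,E] q_used=0 → run D
t=16: queue=[H,G,B,E] q_used=0 → run H
t=17: queue=[H,G,B,E] q_used=1 → run H
t=18: queue=[H,G,B,E] q_used=2 → run H
t=19: queue=[G,B,E,H] q_used=0 → run G
t=20: queue=[G,B,E,H] q_used=1 → run G
t=21: queue=[G,B,E,H] q_used=2 → run G
t=22: queue=[B,E,H,G] q_used=0 → run B
t=23: queue=[E,H,G] q_used=0 → run E
t=24: queue=[E,H,G] q_used=1 → run E
t=25: queue=[H,G] q_used=0 → run H
t=26: queue=[G] q_used=0 → run G
t=27: queue=[G] q_used=1 → run G
t=28: queue=[G] q_used=2 → run G
t=29: queue=[G] q_used=0 → run G
t=30: (idle)
t=31: (idle)
t=32: (idle)
t=33: (idle)
t=34: (idle)
t=35: (idle)
t=36: (idle)

running at tick 25 = H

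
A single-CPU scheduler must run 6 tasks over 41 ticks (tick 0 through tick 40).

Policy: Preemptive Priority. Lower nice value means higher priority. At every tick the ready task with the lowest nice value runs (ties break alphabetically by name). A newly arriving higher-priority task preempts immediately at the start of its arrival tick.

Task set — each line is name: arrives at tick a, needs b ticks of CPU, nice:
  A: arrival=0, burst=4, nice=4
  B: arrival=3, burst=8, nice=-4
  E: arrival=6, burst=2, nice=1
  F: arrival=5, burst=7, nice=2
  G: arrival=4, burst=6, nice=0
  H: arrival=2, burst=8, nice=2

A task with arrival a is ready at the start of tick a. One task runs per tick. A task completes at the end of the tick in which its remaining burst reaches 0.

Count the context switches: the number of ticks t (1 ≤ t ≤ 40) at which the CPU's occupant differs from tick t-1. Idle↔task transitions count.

t=0: ready={A} → run A
t=1: ready={A} → run A
t=2: ready={A,H} → run H
t=3: ready={A,B,H} → run B
t=4: ready={A,B,G,H} → run B
t=5: ready={A,B,F,G,H} → run B
t=6: ready={A,B,E,F,G,H} → run B
t=7: ready={A,B,E,F,G,H} → run B
t=8: ready={A,B,E,F,G,H} → run B
t=9: ready={A,B,E,F,G,H} → run B
t=10: ready={A,B,E,F,G,H} → run B
t=11: ready={A,E,F,G,H} → run G
t=12: ready={A,E,F,G,H} → run G
t=13: ready={A,E,F,G,H} → run G
t=14: ready={A,E,F,G,H} → run G
t=15: ready={A,E,F,G,H} → run G
t=16: ready={A,E,F,G,H} → run G
t=17: ready={A,E,F,H} → run E
t=18: ready={A,E,F,H} → run E
t=19: ready={A,F,H} → run F
t=20: ready={A,F,H} → run F
t=21: ready={A,F,H} → run F
t=22: ready={A,F,H} → run F
t=23: ready={A,F,H} → run F
t=24: ready={A,F,H} → run F
t=25: ready={A,F,H} → run F
t=26: ready={A,H} → run H
t=27: ready={A,H} → run H
t=28: ready={A,H} → run H
t=29: ready={A,H} → run H
t=30: ready={A,H} → run H
t=31: ready={A,H} → run H
t=32: ready={A,H} → run H
t=33: ready={A} → run A
t=34: ready={A} → run A
t=35: (idle)
t=36: (idle)
t=37: (idle)
t=38: (idle)
t=39: (idle)
t=40: (idle)

context switches = 8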